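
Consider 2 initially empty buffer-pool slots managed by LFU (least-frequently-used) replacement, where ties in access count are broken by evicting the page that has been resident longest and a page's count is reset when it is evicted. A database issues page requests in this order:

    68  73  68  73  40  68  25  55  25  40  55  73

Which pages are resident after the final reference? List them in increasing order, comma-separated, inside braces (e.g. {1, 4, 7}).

{55, 73}

68 → miss, frames [68]
73 → miss, frames [68, 73]
68 → hit
73 → hit
40 → miss, evict 68, frames [73, 40]
68 → miss, evict 40, frames [73, 68]
25 → miss, evict 68, frames [73, 25]
55 → miss, evict 25, frames [73, 55]
25 → miss, evict 55, frames [73, 25]
40 → miss, evict 25, frames [73, 40]
55 → miss, evict 40, frames [73, 55]
73 → hit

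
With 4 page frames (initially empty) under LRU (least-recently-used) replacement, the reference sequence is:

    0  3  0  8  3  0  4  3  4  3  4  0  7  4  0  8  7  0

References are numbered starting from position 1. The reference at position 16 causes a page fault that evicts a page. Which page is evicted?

3

pos 1: 0 → miss, frames [0]
pos 2: 3 → miss, frames [0, 3]
pos 3: 0 → hit
pos 4: 8 → miss, frames [3, 0, 8]
pos 5: 3 → hit
pos 6: 0 → hit
pos 7: 4 → miss, frames [8, 3, 0, 4]
pos 8: 3 → hit
pos 9: 4 → hit
pos 10: 3 → hit
pos 11: 4 → hit
pos 12: 0 → hit
pos 13: 7 → miss, evict 8, frames [3, 4, 0, 7]
pos 14: 4 → hit
pos 15: 0 → hit
pos 16: 8 → miss, evict 3, frames [7, 4, 0, 8]
At position 16, page 3 is evicted.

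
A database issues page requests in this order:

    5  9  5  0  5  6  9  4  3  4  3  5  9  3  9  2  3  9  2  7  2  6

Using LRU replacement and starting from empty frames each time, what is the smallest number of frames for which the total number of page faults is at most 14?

f=1: 22 faults
f=2: 16 faults
f=3: 12 faults
f=4: 10 faults
f=5: 9 faults
f=6: 9 faults
f=7: 8 faults
f=8: 8 faults
Smallest f with faults ≤ 14 is 3.

3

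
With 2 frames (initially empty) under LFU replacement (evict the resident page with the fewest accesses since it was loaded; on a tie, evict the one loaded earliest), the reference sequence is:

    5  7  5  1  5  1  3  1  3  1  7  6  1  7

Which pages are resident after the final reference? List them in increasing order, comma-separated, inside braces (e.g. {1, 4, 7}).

{5, 7}

5 -> fault, frames (5)
7 -> fault, frames (5 7)
5 -> hit
1 -> fault, evict 7, frames (5 1)
5 -> hit
1 -> hit
3 -> fault, evict 1, frames (5 3)
1 -> fault, evict 3, frames (5 1)
3 -> fault, evict 1, frames (5 3)
1 -> fault, evict 3, frames (5 1)
7 -> fault, evict 1, frames (5 7)
6 -> fault, evict 7, frames (5 6)
1 -> fault, evict 6, frames (5 1)
7 -> fault, evict 1, frames (5 7)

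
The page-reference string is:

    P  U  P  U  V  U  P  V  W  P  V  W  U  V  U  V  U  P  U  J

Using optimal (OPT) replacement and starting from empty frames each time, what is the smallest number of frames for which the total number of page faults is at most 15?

2

f=1: 20 faults
f=2: 9 faults
f=3: 6 faults
f=4: 5 faults
f=5: 5 faults
Smallest f with faults ≤ 15 is 2.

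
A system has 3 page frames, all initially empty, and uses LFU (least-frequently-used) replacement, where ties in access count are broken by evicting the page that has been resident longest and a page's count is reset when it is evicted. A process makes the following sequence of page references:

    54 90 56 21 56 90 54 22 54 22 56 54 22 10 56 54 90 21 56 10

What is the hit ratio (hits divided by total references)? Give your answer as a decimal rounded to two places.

0.30

54 → fault, frames {54}
90 → fault, frames {54,90}
56 → fault, frames {54,90,56}
21 → fault, evict 54, frames {90,56,21}
56 → hit
90 → hit
54 → fault, evict 21, frames {90,56,54}
22 → fault, evict 54, frames {90,56,22}
54 → fault, evict 22, frames {90,56,54}
22 → fault, evict 54, frames {90,56,22}
56 → hit
54 → fault, evict 22, frames {90,56,54}
22 → fault, evict 54, frames {90,56,22}
10 → fault, evict 22, frames {90,56,10}
56 → hit
54 → fault, evict 10, frames {90,56,54}
90 → hit
21 → fault, evict 54, frames {90,56,21}
56 → hit
10 → fault, evict 21, frames {90,56,10}
Hits: 6 of 20 references → 6/20 = 0.3000.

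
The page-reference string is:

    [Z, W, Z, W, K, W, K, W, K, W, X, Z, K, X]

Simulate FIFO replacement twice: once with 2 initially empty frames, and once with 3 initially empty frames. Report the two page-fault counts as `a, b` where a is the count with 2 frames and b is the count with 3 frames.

7, 5

2 frames: F F . . F . . . . . F F F F → 7 faults.
3 frames: F F . . F . . . . . F F . . → 5 faults.
5 < 7: adding a frame reduced faults, as is typical.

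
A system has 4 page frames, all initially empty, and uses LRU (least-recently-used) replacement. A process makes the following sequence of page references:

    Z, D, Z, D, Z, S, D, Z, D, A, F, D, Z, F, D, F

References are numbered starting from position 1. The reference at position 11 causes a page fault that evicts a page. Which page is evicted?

S

pos 1: Z: fault, frames [Z]
pos 2: D: fault, frames [Z, D]
pos 3: Z: hit
pos 4: D: hit
pos 5: Z: hit
pos 6: S: fault, frames [D, Z, S]
pos 7: D: hit
pos 8: Z: hit
pos 9: D: hit
pos 10: A: fault, frames [S, Z, D, A]
pos 11: F: fault, evict S, frames [Z, D, A, F]
At position 11, page S is evicted.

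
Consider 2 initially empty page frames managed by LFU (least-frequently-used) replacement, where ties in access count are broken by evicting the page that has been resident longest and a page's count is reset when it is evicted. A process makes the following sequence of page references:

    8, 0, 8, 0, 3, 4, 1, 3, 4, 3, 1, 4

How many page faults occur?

10

8 → fault, frames [8]
0 → fault, frames [8, 0]
8 → hit
0 → hit
3 → fault, evict 8, frames [0, 3]
4 → fault, evict 3, frames [0, 4]
1 → fault, evict 4, frames [0, 1]
3 → fault, evict 1, frames [0, 3]
4 → fault, evict 3, frames [0, 4]
3 → fault, evict 4, frames [0, 3]
1 → fault, evict 3, frames [0, 1]
4 → fault, evict 1, frames [0, 4]
Page faults: 10.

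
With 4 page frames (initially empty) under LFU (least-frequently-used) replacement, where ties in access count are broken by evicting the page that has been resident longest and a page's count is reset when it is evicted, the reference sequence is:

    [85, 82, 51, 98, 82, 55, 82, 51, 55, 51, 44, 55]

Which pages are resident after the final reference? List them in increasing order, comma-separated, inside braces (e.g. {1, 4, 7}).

{44, 51, 55, 82}

85: fault, frames [85]
82: fault, frames [85, 82]
51: fault, frames [85, 82, 51]
98: fault, frames [85, 82, 51, 98]
82: hit
55: fault, evict 85, frames [82, 51, 98, 55]
82: hit
51: hit
55: hit
51: hit
44: fault, evict 98, frames [82, 51, 55, 44]
55: hit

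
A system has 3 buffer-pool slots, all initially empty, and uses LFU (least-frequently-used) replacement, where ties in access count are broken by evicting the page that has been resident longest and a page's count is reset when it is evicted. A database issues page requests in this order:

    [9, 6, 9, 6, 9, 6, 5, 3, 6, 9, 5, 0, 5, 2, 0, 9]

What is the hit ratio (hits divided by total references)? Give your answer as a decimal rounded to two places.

0.44

9: fault, frames (9)
6: fault, frames (9 6)
9: hit
6: hit
9: hit
6: hit
5: fault, frames (9 6 5)
3: fault, evict 5, frames (9 6 3)
6: hit
9: hit
5: fault, evict 3, frames (9 6 5)
0: fault, evict 5, frames (9 6 0)
5: fault, evict 0, frames (9 6 5)
2: fault, evict 5, frames (9 6 2)
0: fault, evict 2, frames (9 6 0)
9: hit
Hits: 7 of 16 references → 7/16 = 0.4375.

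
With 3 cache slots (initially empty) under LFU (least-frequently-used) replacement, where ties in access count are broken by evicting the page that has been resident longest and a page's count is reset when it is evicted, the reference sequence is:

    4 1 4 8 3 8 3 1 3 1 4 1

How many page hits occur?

4 -> fault, frames (4)
1 -> fault, frames (4 1)
4 -> hit
8 -> fault, frames (4 1 8)
3 -> fault, evict 1, frames (4 8 3)
8 -> hit
3 -> hit
1 -> fault, evict 4, frames (8 3 1)
3 -> hit
1 -> hit
4 -> fault, evict 8, frames (3 1 4)
1 -> hit
Hits: 6.

6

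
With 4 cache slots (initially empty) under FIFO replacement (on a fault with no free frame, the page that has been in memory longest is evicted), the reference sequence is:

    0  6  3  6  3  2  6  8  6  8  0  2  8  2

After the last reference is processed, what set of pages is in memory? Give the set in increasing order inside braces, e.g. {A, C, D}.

0: fault, frames {0}
6: fault, frames {0,6}
3: fault, frames {0,6,3}
6: hit
3: hit
2: fault, frames {0,6,3,2}
6: hit
8: fault, evict 0, frames {6,3,2,8}
6: hit
8: hit
0: fault, evict 6, frames {3,2,8,0}
2: hit
8: hit
2: hit

{0, 2, 3, 8}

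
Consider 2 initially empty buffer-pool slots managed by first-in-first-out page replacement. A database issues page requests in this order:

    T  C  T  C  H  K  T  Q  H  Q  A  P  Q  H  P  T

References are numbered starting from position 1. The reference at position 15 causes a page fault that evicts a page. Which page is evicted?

pos 1: T -> miss, frames (T)
pos 2: C -> miss, frames (T C)
pos 3: T -> hit
pos 4: C -> hit
pos 5: H -> miss, evict T, frames (C H)
pos 6: K -> miss, evict C, frames (H K)
pos 7: T -> miss, evict H, frames (K T)
pos 8: Q -> miss, evict K, frames (T Q)
pos 9: H -> miss, evict T, frames (Q H)
pos 10: Q -> hit
pos 11: A -> miss, evict Q, frames (H A)
pos 12: P -> miss, evict H, frames (A P)
pos 13: Q -> miss, evict A, frames (P Q)
pos 14: H -> miss, evict P, frames (Q H)
pos 15: P -> miss, evict Q, frames (H P)
At position 15, page Q is evicted.

Q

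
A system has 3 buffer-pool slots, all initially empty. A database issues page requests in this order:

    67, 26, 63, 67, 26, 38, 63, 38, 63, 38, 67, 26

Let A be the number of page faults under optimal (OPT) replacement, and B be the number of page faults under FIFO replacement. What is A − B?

-1

Under OPT: F F F . . F . . . . . F → 5 faults.
Under FIFO: F F F . . F . . . . F F → 6 faults.
A − B = 5 − 6 = -1.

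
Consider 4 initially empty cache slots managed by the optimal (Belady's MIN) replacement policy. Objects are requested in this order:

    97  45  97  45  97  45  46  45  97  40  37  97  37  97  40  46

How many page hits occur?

97: fault, frames (97)
45: fault, frames (97 45)
97: hit
45: hit
97: hit
45: hit
46: fault, frames (97 45 46)
45: hit
97: hit
40: fault, frames (97 45 46 40)
37: fault, evict 45, frames (97 46 40 37)
97: hit
37: hit
97: hit
40: hit
46: hit
Hits: 11.

11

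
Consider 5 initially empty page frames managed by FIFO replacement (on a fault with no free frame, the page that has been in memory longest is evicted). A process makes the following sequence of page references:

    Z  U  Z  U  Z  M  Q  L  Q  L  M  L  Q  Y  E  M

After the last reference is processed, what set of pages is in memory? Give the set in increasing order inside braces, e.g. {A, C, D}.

{E, L, M, Q, Y}

Z → miss, frames (Z)
U → miss, frames (Z U)
Z → hit
U → hit
Z → hit
M → miss, frames (Z U M)
Q → miss, frames (Z U M Q)
L → miss, frames (Z U M Q L)
Q → hit
L → hit
M → hit
L → hit
Q → hit
Y → miss, evict Z, frames (U M Q L Y)
E → miss, evict U, frames (M Q L Y E)
M → hit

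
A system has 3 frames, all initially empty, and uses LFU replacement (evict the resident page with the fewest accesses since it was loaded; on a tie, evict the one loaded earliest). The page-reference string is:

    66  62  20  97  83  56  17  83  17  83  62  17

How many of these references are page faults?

66 -> miss, frames (66)
62 -> miss, frames (66 62)
20 -> miss, frames (66 62 20)
97 -> miss, evict 66, frames (62 20 97)
83 -> miss, evict 62, frames (20 97 83)
56 -> miss, evict 20, frames (97 83 56)
17 -> miss, evict 97, frames (83 56 17)
83 -> hit
17 -> hit
83 -> hit
62 -> miss, evict 56, frames (83 17 62)
17 -> hit
Page faults: 8.

8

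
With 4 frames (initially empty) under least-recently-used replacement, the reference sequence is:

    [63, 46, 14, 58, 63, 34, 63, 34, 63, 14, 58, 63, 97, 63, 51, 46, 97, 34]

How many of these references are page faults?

63 → fault, frames [63]
46 → fault, frames [63, 46]
14 → fault, frames [63, 46, 14]
58 → fault, frames [63, 46, 14, 58]
63 → hit
34 → fault, evict 46, frames [14, 58, 63, 34]
63 → hit
34 → hit
63 → hit
14 → hit
58 → hit
63 → hit
97 → fault, evict 34, frames [14, 58, 63, 97]
63 → hit
51 → fault, evict 14, frames [58, 97, 63, 51]
46 → fault, evict 58, frames [97, 63, 51, 46]
97 → hit
34 → fault, evict 63, frames [51, 46, 97, 34]
Page faults: 9.

9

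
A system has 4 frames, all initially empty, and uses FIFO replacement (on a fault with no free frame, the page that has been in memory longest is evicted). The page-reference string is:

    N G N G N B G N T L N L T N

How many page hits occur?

N -> fault, frames [N]
G -> fault, frames [N, G]
N -> hit
G -> hit
N -> hit
B -> fault, frames [N, G, B]
G -> hit
N -> hit
T -> fault, frames [N, G, B, T]
L -> fault, evict N, frames [G, B, T, L]
N -> fault, evict G, frames [B, T, L, N]
L -> hit
T -> hit
N -> hit
Hits: 8.

8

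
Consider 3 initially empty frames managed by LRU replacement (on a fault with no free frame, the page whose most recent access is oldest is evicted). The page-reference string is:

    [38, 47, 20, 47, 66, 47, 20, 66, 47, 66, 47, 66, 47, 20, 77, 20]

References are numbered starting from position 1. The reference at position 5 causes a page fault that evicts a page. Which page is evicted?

38

pos 1: 38 → miss, frames [38]
pos 2: 47 → miss, frames [38, 47]
pos 3: 20 → miss, frames [38, 47, 20]
pos 4: 47 → hit
pos 5: 66 → miss, evict 38, frames [20, 47, 66]
At position 5, page 38 is evicted.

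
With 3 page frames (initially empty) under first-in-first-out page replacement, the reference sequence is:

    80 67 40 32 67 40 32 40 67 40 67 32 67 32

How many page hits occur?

80 → fault, frames {80}
67 → fault, frames {80,67}
40 → fault, frames {80,67,40}
32 → fault, evict 80, frames {67,40,32}
67 → hit
40 → hit
32 → hit
40 → hit
67 → hit
40 → hit
67 → hit
32 → hit
67 → hit
32 → hit
Hits: 10.

10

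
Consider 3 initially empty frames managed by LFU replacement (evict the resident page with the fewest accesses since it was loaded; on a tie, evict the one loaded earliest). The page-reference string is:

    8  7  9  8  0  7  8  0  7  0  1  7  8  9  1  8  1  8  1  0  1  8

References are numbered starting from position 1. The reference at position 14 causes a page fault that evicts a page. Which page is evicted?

pos 1: 8: fault, frames {8}
pos 2: 7: fault, frames {8,7}
pos 3: 9: fault, frames {8,7,9}
pos 4: 8: hit
pos 5: 0: fault, evict 7, frames {8,9,0}
pos 6: 7: fault, evict 9, frames {8,0,7}
pos 7: 8: hit
pos 8: 0: hit
pos 9: 7: hit
pos 10: 0: hit
pos 11: 1: fault, evict 7, frames {8,0,1}
pos 12: 7: fault, evict 1, frames {8,0,7}
pos 13: 8: hit
pos 14: 9: fault, evict 7, frames {8,0,9}
At position 14, page 7 is evicted.

7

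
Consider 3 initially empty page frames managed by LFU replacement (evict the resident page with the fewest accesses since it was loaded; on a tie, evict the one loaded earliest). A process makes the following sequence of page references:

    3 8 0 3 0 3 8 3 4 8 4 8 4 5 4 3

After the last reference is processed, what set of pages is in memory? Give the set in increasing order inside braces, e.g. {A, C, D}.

{0, 3, 4}

3: fault, frames {3}
8: fault, frames {3,8}
0: fault, frames {3,8,0}
3: hit
0: hit
3: hit
8: hit
3: hit
4: fault, evict 8, frames {3,0,4}
8: fault, evict 4, frames {3,0,8}
4: fault, evict 8, frames {3,0,4}
8: fault, evict 4, frames {3,0,8}
4: fault, evict 8, frames {3,0,4}
5: fault, evict 4, frames {3,0,5}
4: fault, evict 5, frames {3,0,4}
3: hit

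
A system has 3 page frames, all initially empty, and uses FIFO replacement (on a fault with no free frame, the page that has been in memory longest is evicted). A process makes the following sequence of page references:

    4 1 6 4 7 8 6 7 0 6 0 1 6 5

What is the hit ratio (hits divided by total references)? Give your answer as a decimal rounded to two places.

4 → miss, frames [4]
1 → miss, frames [4, 1]
6 → miss, frames [4, 1, 6]
4 → hit
7 → miss, evict 4, frames [1, 6, 7]
8 → miss, evict 1, frames [6, 7, 8]
6 → hit
7 → hit
0 → miss, evict 6, frames [7, 8, 0]
6 → miss, evict 7, frames [8, 0, 6]
0 → hit
1 → miss, evict 8, frames [0, 6, 1]
6 → hit
5 → miss, evict 0, frames [6, 1, 5]
Hits: 5 of 14 references → 5/14 = 0.3571.

0.36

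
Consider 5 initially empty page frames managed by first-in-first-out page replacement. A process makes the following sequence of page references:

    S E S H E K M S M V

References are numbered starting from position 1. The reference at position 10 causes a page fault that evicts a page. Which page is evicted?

S

pos 1: S -> fault, frames (S)
pos 2: E -> fault, frames (S E)
pos 3: S -> hit
pos 4: H -> fault, frames (S E H)
pos 5: E -> hit
pos 6: K -> fault, frames (S E H K)
pos 7: M -> fault, frames (S E H K M)
pos 8: S -> hit
pos 9: M -> hit
pos 10: V -> fault, evict S, frames (E H K M V)
At position 10, page S is evicted.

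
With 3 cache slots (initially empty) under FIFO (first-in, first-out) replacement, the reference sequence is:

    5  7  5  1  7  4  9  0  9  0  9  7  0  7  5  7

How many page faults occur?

5: fault, frames [5]
7: fault, frames [5, 7]
5: hit
1: fault, frames [5, 7, 1]
7: hit
4: fault, evict 5, frames [7, 1, 4]
9: fault, evict 7, frames [1, 4, 9]
0: fault, evict 1, frames [4, 9, 0]
9: hit
0: hit
9: hit
7: fault, evict 4, frames [9, 0, 7]
0: hit
7: hit
5: fault, evict 9, frames [0, 7, 5]
7: hit
Page faults: 8.

8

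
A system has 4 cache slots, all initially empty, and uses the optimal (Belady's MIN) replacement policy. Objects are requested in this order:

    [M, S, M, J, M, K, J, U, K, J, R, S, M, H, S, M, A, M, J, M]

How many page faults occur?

9

M -> miss, frames {M}
S -> miss, frames {M,S}
M -> hit
J -> miss, frames {M,S,J}
M -> hit
K -> miss, frames {M,S,J,K}
J -> hit
U -> miss, evict M, frames {S,J,K,U}
K -> hit
J -> hit
R -> miss, evict U, frames {S,J,K,R}
S -> hit
M -> miss, evict R, frames {S,J,K,M}
H -> miss, evict K, frames {S,J,M,H}
S -> hit
M -> hit
A -> miss, evict H, frames {S,J,M,A}
M -> hit
J -> hit
M -> hit
Page faults: 9.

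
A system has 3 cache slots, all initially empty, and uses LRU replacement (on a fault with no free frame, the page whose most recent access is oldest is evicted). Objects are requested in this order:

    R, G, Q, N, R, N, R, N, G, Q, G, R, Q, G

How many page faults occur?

8

R: miss, frames [R]
G: miss, frames [R, G]
Q: miss, frames [R, G, Q]
N: miss, evict R, frames [G, Q, N]
R: miss, evict G, frames [Q, N, R]
N: hit
R: hit
N: hit
G: miss, evict Q, frames [R, N, G]
Q: miss, evict R, frames [N, G, Q]
G: hit
R: miss, evict N, frames [Q, G, R]
Q: hit
G: hit
Page faults: 8.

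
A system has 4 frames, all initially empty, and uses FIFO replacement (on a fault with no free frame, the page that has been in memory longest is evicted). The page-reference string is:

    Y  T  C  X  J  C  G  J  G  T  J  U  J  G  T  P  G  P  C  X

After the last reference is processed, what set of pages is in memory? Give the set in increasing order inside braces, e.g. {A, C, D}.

Y: fault, frames {Y}
T: fault, frames {Y,T}
C: fault, frames {Y,T,C}
X: fault, frames {Y,T,C,X}
J: fault, evict Y, frames {T,C,X,J}
C: hit
G: fault, evict T, frames {C,X,J,G}
J: hit
G: hit
T: fault, evict C, frames {X,J,G,T}
J: hit
U: fault, evict X, frames {J,G,T,U}
J: hit
G: hit
T: hit
P: fault, evict J, frames {G,T,U,P}
G: hit
P: hit
C: fault, evict G, frames {T,U,P,C}
X: fault, evict T, frames {U,P,C,X}

{C, P, U, X}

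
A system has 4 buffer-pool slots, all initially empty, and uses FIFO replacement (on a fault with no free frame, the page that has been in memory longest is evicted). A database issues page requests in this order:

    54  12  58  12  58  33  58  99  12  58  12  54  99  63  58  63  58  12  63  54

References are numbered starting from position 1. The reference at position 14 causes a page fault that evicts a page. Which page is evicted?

pos 1: 54: fault, frames (54)
pos 2: 12: fault, frames (54 12)
pos 3: 58: fault, frames (54 12 58)
pos 4: 12: hit
pos 5: 58: hit
pos 6: 33: fault, frames (54 12 58 33)
pos 7: 58: hit
pos 8: 99: fault, evict 54, frames (12 58 33 99)
pos 9: 12: hit
pos 10: 58: hit
pos 11: 12: hit
pos 12: 54: fault, evict 12, frames (58 33 99 54)
pos 13: 99: hit
pos 14: 63: fault, evict 58, frames (33 99 54 63)
At position 14, page 58 is evicted.

58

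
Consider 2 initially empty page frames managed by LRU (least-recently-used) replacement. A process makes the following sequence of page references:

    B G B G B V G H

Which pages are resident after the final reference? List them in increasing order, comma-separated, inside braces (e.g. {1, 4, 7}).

{G, H}

B -> fault, frames {B}
G -> fault, frames {B,G}
B -> hit
G -> hit
B -> hit
V -> fault, evict G, frames {B,V}
G -> fault, evict B, frames {V,G}
H -> fault, evict V, frames {G,H}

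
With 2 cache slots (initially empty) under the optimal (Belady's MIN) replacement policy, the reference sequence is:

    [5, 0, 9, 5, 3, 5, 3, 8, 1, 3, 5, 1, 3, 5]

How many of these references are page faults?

8

5: fault, frames (5)
0: fault, frames (5 0)
9: fault, evict 0, frames (5 9)
5: hit
3: fault, evict 9, frames (5 3)
5: hit
3: hit
8: fault, evict 5, frames (3 8)
1: fault, evict 8, frames (3 1)
3: hit
5: fault, evict 3, frames (1 5)
1: hit
3: fault, evict 1, frames (5 3)
5: hit
Page faults: 8.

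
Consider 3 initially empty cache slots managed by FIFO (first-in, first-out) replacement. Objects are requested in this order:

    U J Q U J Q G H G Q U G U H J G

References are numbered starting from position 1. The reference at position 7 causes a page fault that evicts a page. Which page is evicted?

pos 1: U → miss, frames (U)
pos 2: J → miss, frames (U J)
pos 3: Q → miss, frames (U J Q)
pos 4: U → hit
pos 5: J → hit
pos 6: Q → hit
pos 7: G → miss, evict U, frames (J Q G)
At position 7, page U is evicted.

U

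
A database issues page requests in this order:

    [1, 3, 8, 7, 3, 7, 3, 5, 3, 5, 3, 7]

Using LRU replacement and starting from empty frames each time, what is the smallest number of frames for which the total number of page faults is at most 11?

2

f=1: 12 faults
f=2: 7 faults
f=3: 5 faults
f=4: 5 faults
f=5: 5 faults
Smallest f with faults ≤ 11 is 2.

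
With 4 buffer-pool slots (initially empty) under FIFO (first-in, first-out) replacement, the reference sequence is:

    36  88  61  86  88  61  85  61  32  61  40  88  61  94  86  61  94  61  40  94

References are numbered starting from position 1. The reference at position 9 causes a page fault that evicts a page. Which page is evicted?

88

pos 1: 36: fault, frames {36}
pos 2: 88: fault, frames {36,88}
pos 3: 61: fault, frames {36,88,61}
pos 4: 86: fault, frames {36,88,61,86}
pos 5: 88: hit
pos 6: 61: hit
pos 7: 85: fault, evict 36, frames {88,61,86,85}
pos 8: 61: hit
pos 9: 32: fault, evict 88, frames {61,86,85,32}
At position 9, page 88 is evicted.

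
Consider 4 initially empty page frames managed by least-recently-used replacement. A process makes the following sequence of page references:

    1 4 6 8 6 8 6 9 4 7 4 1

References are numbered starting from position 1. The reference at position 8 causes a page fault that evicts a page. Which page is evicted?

pos 1: 1: miss, frames [1]
pos 2: 4: miss, frames [1, 4]
pos 3: 6: miss, frames [1, 4, 6]
pos 4: 8: miss, frames [1, 4, 6, 8]
pos 5: 6: hit
pos 6: 8: hit
pos 7: 6: hit
pos 8: 9: miss, evict 1, frames [4, 8, 6, 9]
At position 8, page 1 is evicted.

1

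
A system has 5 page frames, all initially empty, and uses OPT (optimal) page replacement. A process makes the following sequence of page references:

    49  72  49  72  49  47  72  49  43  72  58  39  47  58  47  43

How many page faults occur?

49: fault, frames (49)
72: fault, frames (49 72)
49: hit
72: hit
49: hit
47: fault, frames (49 72 47)
72: hit
49: hit
43: fault, frames (49 72 47 43)
72: hit
58: fault, frames (49 72 47 43 58)
39: fault, evict 72, frames (49 47 43 58 39)
47: hit
58: hit
47: hit
43: hit
Page faults: 6.

6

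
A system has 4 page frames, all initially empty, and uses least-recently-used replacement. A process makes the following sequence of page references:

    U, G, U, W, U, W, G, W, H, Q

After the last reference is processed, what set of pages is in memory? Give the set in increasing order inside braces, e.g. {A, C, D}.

{G, H, Q, W}

U: fault, frames {U}
G: fault, frames {U,G}
U: hit
W: fault, frames {G,U,W}
U: hit
W: hit
G: hit
W: hit
H: fault, frames {U,G,W,H}
Q: fault, evict U, frames {G,W,H,Q}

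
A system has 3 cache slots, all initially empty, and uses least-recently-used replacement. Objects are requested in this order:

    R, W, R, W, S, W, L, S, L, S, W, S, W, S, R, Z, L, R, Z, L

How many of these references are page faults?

7

R -> miss, frames {R}
W -> miss, frames {R,W}
R -> hit
W -> hit
S -> miss, frames {R,W,S}
W -> hit
L -> miss, evict R, frames {S,W,L}
S -> hit
L -> hit
S -> hit
W -> hit
S -> hit
W -> hit
S -> hit
R -> miss, evict L, frames {W,S,R}
Z -> miss, evict W, frames {S,R,Z}
L -> miss, evict S, frames {R,Z,L}
R -> hit
Z -> hit
L -> hit
Page faults: 7.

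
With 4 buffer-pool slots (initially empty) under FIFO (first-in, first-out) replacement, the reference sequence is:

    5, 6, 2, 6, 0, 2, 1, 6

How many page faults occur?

5

5 → miss, frames [5]
6 → miss, frames [5, 6]
2 → miss, frames [5, 6, 2]
6 → hit
0 → miss, frames [5, 6, 2, 0]
2 → hit
1 → miss, evict 5, frames [6, 2, 0, 1]
6 → hit
Page faults: 5.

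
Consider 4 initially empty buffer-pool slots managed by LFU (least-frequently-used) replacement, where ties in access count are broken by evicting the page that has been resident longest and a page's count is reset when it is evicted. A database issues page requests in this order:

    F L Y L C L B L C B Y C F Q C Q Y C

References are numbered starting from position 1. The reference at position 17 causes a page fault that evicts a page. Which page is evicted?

B

pos 1: F: miss, frames {F}
pos 2: L: miss, frames {F,L}
pos 3: Y: miss, frames {F,L,Y}
pos 4: L: hit
pos 5: C: miss, frames {F,L,Y,C}
pos 6: L: hit
pos 7: B: miss, evict F, frames {L,Y,C,B}
pos 8: L: hit
pos 9: C: hit
pos 10: B: hit
pos 11: Y: hit
pos 12: C: hit
pos 13: F: miss, evict Y, frames {L,C,B,F}
pos 14: Q: miss, evict F, frames {L,C,B,Q}
pos 15: C: hit
pos 16: Q: hit
pos 17: Y: miss, evict B, frames {L,C,Q,Y}
At position 17, page B is evicted.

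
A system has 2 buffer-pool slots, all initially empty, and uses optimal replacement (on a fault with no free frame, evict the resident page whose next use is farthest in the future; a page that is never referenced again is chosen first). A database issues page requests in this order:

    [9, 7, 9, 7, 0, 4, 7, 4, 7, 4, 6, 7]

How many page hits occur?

9 → fault, frames {9}
7 → fault, frames {9,7}
9 → hit
7 → hit
0 → fault, evict 9, frames {7,0}
4 → fault, evict 0, frames {7,4}
7 → hit
4 → hit
7 → hit
4 → hit
6 → fault, evict 4, frames {7,6}
7 → hit
Hits: 7.

7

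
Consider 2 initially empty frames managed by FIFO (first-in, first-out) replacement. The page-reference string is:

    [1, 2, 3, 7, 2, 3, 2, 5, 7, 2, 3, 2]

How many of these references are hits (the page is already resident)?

1 → fault, frames {1}
2 → fault, frames {1,2}
3 → fault, evict 1, frames {2,3}
7 → fault, evict 2, frames {3,7}
2 → fault, evict 3, frames {7,2}
3 → fault, evict 7, frames {2,3}
2 → hit
5 → fault, evict 2, frames {3,5}
7 → fault, evict 3, frames {5,7}
2 → fault, evict 5, frames {7,2}
3 → fault, evict 7, frames {2,3}
2 → hit
Hits: 2.

2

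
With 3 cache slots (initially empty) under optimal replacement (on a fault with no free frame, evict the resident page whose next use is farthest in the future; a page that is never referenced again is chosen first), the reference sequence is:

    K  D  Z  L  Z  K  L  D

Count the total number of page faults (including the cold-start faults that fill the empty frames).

5

K → fault, frames [K]
D → fault, frames [K, D]
Z → fault, frames [K, D, Z]
L → fault, evict D, frames [K, Z, L]
Z → hit
K → hit
L → hit
D → fault, evict L, frames [K, Z, D]
Page faults: 5.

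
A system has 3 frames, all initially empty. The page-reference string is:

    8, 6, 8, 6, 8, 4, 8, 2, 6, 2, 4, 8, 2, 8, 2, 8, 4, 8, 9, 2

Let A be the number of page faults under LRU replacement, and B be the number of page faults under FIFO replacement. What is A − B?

3

Under LRU: F F . . . F . F F . F F . . . . . . F F → 9 faults.
Under FIFO: F F . . . F . F . . . F . . . . . . F . → 6 faults.
A − B = 9 − 6 = 3.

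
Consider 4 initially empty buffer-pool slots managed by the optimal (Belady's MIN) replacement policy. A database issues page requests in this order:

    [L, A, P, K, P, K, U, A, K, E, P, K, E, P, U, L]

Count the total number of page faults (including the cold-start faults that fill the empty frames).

L -> miss, frames {L}
A -> miss, frames {L,A}
P -> miss, frames {L,A,P}
K -> miss, frames {L,A,P,K}
P -> hit
K -> hit
U -> miss, evict L, frames {A,P,K,U}
A -> hit
K -> hit
E -> miss, evict A, frames {P,K,U,E}
P -> hit
K -> hit
E -> hit
P -> hit
U -> hit
L -> miss, evict E, frames {P,K,U,L}
Page faults: 7.

7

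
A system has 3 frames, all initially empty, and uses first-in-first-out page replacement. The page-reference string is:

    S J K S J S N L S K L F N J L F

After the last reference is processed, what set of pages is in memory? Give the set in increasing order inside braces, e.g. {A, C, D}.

S → miss, frames (S)
J → miss, frames (S J)
K → miss, frames (S J K)
S → hit
J → hit
S → hit
N → miss, evict S, frames (J K N)
L → miss, evict J, frames (K N L)
S → miss, evict K, frames (N L S)
K → miss, evict N, frames (L S K)
L → hit
F → miss, evict L, frames (S K F)
N → miss, evict S, frames (K F N)
J → miss, evict K, frames (F N J)
L → miss, evict F, frames (N J L)
F → miss, evict N, frames (J L F)

{F, J, L}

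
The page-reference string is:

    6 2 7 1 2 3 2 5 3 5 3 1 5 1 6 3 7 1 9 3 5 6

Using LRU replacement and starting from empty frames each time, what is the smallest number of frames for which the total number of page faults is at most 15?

f=1: 22 faults
f=2: 18 faults
f=3: 15 faults
f=4: 11 faults
f=5: 11 faults
f=6: 7 faults
f=7: 7 faults
Smallest f with faults ≤ 15 is 3.

3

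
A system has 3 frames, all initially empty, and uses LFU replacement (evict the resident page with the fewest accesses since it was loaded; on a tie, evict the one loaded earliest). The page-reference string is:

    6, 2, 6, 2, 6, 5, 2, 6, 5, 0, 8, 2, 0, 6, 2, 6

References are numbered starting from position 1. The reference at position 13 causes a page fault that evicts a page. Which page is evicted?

8

pos 1: 6 → miss, frames [6]
pos 2: 2 → miss, frames [6, 2]
pos 3: 6 → hit
pos 4: 2 → hit
pos 5: 6 → hit
pos 6: 5 → miss, frames [6, 2, 5]
pos 7: 2 → hit
pos 8: 6 → hit
pos 9: 5 → hit
pos 10: 0 → miss, evict 5, frames [6, 2, 0]
pos 11: 8 → miss, evict 0, frames [6, 2, 8]
pos 12: 2 → hit
pos 13: 0 → miss, evict 8, frames [6, 2, 0]
At position 13, page 8 is evicted.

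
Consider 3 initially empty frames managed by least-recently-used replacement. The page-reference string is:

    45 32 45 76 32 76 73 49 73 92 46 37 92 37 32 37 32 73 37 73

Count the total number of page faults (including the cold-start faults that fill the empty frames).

45 -> miss, frames (45)
32 -> miss, frames (45 32)
45 -> hit
76 -> miss, frames (32 45 76)
32 -> hit
76 -> hit
73 -> miss, evict 45, frames (32 76 73)
49 -> miss, evict 32, frames (76 73 49)
73 -> hit
92 -> miss, evict 76, frames (49 73 92)
46 -> miss, evict 49, frames (73 92 46)
37 -> miss, evict 73, frames (92 46 37)
92 -> hit
37 -> hit
32 -> miss, evict 46, frames (92 37 32)
37 -> hit
32 -> hit
73 -> miss, evict 92, frames (37 32 73)
37 -> hit
73 -> hit
Page faults: 10.

10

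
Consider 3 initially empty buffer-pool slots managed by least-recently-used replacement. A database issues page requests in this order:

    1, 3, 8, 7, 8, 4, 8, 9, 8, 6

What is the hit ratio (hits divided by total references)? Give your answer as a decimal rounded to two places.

0.30

1 → miss, frames [1]
3 → miss, frames [1, 3]
8 → miss, frames [1, 3, 8]
7 → miss, evict 1, frames [3, 8, 7]
8 → hit
4 → miss, evict 3, frames [7, 8, 4]
8 → hit
9 → miss, evict 7, frames [4, 8, 9]
8 → hit
6 → miss, evict 4, frames [9, 8, 6]
Hits: 3 of 10 references → 3/10 = 0.3000.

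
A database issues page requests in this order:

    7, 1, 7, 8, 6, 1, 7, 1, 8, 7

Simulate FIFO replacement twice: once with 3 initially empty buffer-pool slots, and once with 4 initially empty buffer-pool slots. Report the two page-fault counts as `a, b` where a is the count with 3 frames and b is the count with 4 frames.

7, 4

3 frames: F F . F F . F F F . → 7 faults.
4 frames: F F . F F . . . . . → 4 faults.
4 < 7: adding a frame reduced faults, as is typical.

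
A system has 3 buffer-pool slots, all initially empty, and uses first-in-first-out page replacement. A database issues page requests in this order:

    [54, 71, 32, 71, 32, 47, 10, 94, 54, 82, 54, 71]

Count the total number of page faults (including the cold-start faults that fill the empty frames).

9

54: miss, frames {54}
71: miss, frames {54,71}
32: miss, frames {54,71,32}
71: hit
32: hit
47: miss, evict 54, frames {71,32,47}
10: miss, evict 71, frames {32,47,10}
94: miss, evict 32, frames {47,10,94}
54: miss, evict 47, frames {10,94,54}
82: miss, evict 10, frames {94,54,82}
54: hit
71: miss, evict 94, frames {54,82,71}
Page faults: 9.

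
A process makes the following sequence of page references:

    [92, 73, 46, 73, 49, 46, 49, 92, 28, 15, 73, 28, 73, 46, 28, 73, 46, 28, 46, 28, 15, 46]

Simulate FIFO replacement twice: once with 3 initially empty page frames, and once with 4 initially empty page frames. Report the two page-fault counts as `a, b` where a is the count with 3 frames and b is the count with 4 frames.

3 frames: F F F . F . . F F F F . . F F . . . . . F . → 11 faults.
4 frames: F F F . F . . . F F F . . F . . . . . . . . → 8 faults.
8 < 11: adding a frame reduced faults, as is typical.

11, 8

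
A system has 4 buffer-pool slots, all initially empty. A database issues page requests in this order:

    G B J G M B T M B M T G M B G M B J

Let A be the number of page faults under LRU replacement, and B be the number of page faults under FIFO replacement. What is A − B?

-2

Under LRU: F F F . F . F . . . . . . . . . . F → 6 faults.
Under FIFO: F F F . F . F . . . . F . F . . . F → 8 faults.
A − B = 6 − 8 = -2.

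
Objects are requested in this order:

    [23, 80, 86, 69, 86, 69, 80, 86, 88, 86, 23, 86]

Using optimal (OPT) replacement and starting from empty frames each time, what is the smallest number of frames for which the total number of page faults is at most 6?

3

f=1: 12 faults
f=2: 7 faults
f=3: 6 faults
f=4: 5 faults
f=5: 5 faults
Smallest f with faults ≤ 6 is 3.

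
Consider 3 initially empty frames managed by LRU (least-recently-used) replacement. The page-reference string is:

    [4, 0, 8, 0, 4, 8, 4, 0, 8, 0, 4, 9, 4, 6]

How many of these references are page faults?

5

4 → fault, frames (4)
0 → fault, frames (4 0)
8 → fault, frames (4 0 8)
0 → hit
4 → hit
8 → hit
4 → hit
0 → hit
8 → hit
0 → hit
4 → hit
9 → fault, evict 8, frames (0 4 9)
4 → hit
6 → fault, evict 0, frames (9 4 6)
Page faults: 5.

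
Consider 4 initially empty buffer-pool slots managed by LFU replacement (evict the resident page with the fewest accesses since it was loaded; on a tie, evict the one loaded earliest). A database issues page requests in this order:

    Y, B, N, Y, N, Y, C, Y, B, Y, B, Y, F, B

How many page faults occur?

5

Y → fault, frames (Y)
B → fault, frames (Y B)
N → fault, frames (Y B N)
Y → hit
N → hit
Y → hit
C → fault, frames (Y B N C)
Y → hit
B → hit
Y → hit
B → hit
Y → hit
F → fault, evict C, frames (Y B N F)
B → hit
Page faults: 5.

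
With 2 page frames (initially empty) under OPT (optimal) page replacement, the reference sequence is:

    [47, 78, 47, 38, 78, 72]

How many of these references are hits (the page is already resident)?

47: miss, frames {47}
78: miss, frames {47,78}
47: hit
38: miss, evict 47, frames {78,38}
78: hit
72: miss, evict 38, frames {78,72}
Hits: 2.

2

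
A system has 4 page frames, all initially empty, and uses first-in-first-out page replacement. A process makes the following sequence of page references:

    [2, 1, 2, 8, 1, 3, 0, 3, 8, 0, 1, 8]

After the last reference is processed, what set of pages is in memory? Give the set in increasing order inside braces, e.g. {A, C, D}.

{0, 1, 3, 8}

2: fault, frames [2]
1: fault, frames [2, 1]
2: hit
8: fault, frames [2, 1, 8]
1: hit
3: fault, frames [2, 1, 8, 3]
0: fault, evict 2, frames [1, 8, 3, 0]
3: hit
8: hit
0: hit
1: hit
8: hit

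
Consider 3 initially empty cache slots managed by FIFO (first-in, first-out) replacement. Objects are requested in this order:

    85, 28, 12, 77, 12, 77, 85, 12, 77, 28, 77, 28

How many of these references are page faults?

85 → fault, frames (85)
28 → fault, frames (85 28)
12 → fault, frames (85 28 12)
77 → fault, evict 85, frames (28 12 77)
12 → hit
77 → hit
85 → fault, evict 28, frames (12 77 85)
12 → hit
77 → hit
28 → fault, evict 12, frames (77 85 28)
77 → hit
28 → hit
Page faults: 6.

6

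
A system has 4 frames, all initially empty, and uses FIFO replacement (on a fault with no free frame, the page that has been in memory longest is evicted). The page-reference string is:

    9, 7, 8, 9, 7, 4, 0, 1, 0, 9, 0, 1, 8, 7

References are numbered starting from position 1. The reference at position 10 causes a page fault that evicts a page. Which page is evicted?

8

pos 1: 9 → miss, frames (9)
pos 2: 7 → miss, frames (9 7)
pos 3: 8 → miss, frames (9 7 8)
pos 4: 9 → hit
pos 5: 7 → hit
pos 6: 4 → miss, frames (9 7 8 4)
pos 7: 0 → miss, evict 9, frames (7 8 4 0)
pos 8: 1 → miss, evict 7, frames (8 4 0 1)
pos 9: 0 → hit
pos 10: 9 → miss, evict 8, frames (4 0 1 9)
At position 10, page 8 is evicted.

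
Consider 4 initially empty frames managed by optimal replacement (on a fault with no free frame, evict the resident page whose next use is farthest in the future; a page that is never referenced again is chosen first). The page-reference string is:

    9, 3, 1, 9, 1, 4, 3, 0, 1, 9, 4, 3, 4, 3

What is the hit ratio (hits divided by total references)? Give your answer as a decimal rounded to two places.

0.57

9: miss, frames (9)
3: miss, frames (9 3)
1: miss, frames (9 3 1)
9: hit
1: hit
4: miss, frames (9 3 1 4)
3: hit
0: miss, evict 3, frames (9 1 4 0)
1: hit
9: hit
4: hit
3: miss, evict 0, frames (9 1 4 3)
4: hit
3: hit
Hits: 8 of 14 references → 8/14 = 0.5714.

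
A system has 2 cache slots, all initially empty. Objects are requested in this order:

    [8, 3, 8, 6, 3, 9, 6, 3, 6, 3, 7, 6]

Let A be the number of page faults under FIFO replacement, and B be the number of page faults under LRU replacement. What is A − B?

-2

Under FIFO: F F . F . F . F F . F . → 7 faults.
Under LRU: F F . F F F F F . . F F → 9 faults.
A − B = 7 − 9 = -2.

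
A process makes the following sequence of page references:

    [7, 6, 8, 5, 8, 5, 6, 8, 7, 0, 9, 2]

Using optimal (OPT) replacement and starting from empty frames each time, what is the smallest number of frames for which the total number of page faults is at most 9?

f=1: 12 faults
f=2: 9 faults
f=3: 8 faults
f=4: 7 faults
f=5: 7 faults
f=6: 7 faults
f=7: 7 faults
Smallest f with faults ≤ 9 is 2.

2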